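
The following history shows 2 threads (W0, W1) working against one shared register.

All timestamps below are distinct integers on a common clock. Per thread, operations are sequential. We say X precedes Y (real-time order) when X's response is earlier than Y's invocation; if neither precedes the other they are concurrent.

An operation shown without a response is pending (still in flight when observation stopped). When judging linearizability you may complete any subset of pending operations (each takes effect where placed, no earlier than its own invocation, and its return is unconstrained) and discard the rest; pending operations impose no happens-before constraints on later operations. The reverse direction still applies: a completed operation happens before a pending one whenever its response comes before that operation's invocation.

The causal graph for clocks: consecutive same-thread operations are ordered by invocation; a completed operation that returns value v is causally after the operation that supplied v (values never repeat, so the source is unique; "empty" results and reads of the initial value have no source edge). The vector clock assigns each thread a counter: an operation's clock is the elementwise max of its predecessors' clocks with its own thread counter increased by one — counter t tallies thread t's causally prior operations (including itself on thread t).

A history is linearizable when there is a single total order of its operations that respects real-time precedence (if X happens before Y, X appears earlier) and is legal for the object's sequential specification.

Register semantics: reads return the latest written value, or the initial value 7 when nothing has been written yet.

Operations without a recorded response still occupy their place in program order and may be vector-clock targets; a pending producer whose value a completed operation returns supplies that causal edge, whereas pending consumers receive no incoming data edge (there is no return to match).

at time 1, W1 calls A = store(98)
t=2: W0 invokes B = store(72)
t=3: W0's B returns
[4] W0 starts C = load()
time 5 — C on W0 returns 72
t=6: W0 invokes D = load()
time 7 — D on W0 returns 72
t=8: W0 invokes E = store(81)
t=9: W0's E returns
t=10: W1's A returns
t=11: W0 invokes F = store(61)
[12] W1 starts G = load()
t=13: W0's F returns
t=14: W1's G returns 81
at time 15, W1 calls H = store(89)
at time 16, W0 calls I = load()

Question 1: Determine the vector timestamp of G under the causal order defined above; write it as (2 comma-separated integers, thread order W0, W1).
Answer: (4, 2)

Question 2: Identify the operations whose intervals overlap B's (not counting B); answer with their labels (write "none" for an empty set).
Answer: A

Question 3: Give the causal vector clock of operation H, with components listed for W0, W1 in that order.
Answer: (4, 3)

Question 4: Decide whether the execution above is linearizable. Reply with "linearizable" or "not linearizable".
linearizable

a witness: A, B, C, D, E, G, F
step 1: A store(98) — value 98
step 2: B store(72) — value 72
step 3: C load() → 72 — value 72
step 4: D load() → 72 — value 72
step 5: E store(81) — value 81
step 6: G load() → 81 — value 81
step 7: F store(61) — value 61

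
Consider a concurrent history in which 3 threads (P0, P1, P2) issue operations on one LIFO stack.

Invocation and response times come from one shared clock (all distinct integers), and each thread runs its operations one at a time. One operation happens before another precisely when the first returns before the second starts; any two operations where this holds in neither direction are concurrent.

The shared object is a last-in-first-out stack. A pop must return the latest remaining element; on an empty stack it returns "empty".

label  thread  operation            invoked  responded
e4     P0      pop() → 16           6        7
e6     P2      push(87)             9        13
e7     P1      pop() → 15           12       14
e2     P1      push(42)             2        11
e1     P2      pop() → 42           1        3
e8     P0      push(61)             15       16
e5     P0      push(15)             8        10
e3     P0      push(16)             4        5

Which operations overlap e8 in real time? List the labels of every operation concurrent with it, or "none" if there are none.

concurrent with e8 ([15,16]): every op whose interval crosses 15..16
e1 [1,3]: before
e2 [2,11]: before
e3 [4,5]: before
e4 [6,7]: before
e5 [8,10]: before
e6 [9,13]: before
e7 [12,14]: before

none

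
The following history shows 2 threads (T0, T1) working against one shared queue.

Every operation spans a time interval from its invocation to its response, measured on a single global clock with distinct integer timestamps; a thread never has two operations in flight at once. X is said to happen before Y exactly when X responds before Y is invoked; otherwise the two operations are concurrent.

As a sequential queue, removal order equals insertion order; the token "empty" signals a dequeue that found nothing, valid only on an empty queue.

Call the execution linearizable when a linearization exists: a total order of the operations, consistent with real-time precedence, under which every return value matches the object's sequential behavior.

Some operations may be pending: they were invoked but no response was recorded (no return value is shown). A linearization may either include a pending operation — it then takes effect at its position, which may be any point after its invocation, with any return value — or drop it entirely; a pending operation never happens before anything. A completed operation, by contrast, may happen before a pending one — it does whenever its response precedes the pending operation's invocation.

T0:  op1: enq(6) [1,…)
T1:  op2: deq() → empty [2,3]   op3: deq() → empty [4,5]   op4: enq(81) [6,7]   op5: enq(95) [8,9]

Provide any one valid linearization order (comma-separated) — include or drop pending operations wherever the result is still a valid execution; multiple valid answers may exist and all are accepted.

1. op2 deq() → empty, leaving queue <>
2. op3 deq() → empty, leaving queue <>
3. op1 enq(6) (pending, included), leaving queue <6>
4. op4 enq(81), leaving queue <6,81>
5. op5 enq(95), leaving queue <6,81,95>

op2, op3, op1, op4, op5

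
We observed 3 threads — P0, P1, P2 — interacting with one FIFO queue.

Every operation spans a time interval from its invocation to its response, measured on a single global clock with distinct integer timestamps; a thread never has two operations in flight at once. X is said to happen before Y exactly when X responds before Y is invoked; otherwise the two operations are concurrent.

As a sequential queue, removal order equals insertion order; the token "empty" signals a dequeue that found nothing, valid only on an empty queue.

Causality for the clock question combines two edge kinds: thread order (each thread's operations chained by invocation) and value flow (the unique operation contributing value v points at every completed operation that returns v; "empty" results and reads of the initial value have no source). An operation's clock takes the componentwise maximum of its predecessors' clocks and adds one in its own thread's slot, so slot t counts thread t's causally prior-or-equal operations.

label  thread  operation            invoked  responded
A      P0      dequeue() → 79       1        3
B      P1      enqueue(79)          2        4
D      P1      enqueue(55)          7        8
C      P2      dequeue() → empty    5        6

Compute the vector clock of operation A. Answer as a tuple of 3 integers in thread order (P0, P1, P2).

root op C, invoked 5: fresh clock plus P2's own tick → (0, 0, 1)
root op B, invoked 2: fresh clock plus P1's own tick → (0, 1, 0)
invoked at 7, D merges VC(B)=(0, 1, 0) and bumps P1's slot → (0, 2, 0)
invoked at 1, A merges VC(B)=(0, 1, 0) and bumps P0's slot → (1, 1, 0)
target: VC(A) = (1, 1, 0)

(1, 1, 0)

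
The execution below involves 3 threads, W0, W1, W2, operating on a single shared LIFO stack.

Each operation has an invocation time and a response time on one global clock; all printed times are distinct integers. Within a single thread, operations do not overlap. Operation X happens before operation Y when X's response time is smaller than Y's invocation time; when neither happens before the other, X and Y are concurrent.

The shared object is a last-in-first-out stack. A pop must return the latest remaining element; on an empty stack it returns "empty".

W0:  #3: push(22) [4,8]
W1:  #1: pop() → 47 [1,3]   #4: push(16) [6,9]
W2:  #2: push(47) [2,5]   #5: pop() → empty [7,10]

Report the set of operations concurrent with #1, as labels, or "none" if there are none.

#2

#1 spans [1,3]: anything still running between times 1 and 3 counts as concurrent
#2 [2,5]: concurrent
#3 [4,8]: after
#4 [6,9]: after
#5 [7,10]: after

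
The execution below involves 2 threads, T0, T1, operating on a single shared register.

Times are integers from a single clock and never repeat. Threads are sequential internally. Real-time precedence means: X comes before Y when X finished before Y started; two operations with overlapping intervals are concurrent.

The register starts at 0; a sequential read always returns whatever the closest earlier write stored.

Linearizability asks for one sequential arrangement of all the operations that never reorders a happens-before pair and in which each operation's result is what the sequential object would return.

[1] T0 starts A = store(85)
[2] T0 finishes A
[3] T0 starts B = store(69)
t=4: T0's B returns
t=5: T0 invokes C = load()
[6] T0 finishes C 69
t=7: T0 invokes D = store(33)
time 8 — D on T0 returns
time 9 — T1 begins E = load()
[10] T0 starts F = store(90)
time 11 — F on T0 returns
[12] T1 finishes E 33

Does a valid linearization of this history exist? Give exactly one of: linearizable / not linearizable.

a witness: A, B, C, D, E, F
after step 1 (A store(85)): value 85
after step 2 (B store(69)): value 69
after step 3 (C load() → 69): value 69
after step 4 (D store(33)): value 33
after step 5 (E load() → 33): value 33
after step 6 (F store(90)): value 90

linearizable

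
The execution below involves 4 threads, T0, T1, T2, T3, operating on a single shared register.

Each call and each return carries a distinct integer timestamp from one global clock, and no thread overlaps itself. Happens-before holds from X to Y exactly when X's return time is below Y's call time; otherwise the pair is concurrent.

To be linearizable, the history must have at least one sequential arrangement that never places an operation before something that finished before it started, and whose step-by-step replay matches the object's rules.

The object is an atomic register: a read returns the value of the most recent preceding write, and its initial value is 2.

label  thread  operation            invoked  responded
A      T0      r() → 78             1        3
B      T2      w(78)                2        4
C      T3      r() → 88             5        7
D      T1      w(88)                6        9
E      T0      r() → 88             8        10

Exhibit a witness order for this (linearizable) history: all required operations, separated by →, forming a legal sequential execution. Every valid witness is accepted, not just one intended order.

B → A → D → C → E

step 1: B w(78) — value 78
step 2: A r() → 78 — value 78
step 3: D w(88) — value 88
step 4: C r() → 88 — value 88
step 5: E r() → 88 — value 88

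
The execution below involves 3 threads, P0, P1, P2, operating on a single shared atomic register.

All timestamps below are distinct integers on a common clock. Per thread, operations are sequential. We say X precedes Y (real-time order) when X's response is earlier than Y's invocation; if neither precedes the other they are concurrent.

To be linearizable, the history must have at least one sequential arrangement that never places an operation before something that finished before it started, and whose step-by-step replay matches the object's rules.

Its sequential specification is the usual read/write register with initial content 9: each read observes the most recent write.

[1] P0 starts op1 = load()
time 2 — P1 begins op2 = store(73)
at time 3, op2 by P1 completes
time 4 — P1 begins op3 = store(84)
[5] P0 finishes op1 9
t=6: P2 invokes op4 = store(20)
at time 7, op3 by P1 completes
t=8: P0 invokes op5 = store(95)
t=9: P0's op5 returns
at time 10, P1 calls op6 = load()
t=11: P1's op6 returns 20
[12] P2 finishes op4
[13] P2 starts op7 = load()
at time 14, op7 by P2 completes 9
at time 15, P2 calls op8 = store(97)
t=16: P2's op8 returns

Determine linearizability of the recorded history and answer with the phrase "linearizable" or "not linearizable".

not linearizable

through event 13 a valid linearization exists; event 14 (op7 responding at time 14) ends that
all 11 real-time-respecting orders fail — 7 completed atomic register operations, no legal replay
for example op1, op2, op3, op4, op5, op6, op7 fails at step 6: op6 load() → 20 is not legal there
for example op1, op2, op3, op5, op4, op6, op7 fails at step 7: op7 load() → 9 is not legal there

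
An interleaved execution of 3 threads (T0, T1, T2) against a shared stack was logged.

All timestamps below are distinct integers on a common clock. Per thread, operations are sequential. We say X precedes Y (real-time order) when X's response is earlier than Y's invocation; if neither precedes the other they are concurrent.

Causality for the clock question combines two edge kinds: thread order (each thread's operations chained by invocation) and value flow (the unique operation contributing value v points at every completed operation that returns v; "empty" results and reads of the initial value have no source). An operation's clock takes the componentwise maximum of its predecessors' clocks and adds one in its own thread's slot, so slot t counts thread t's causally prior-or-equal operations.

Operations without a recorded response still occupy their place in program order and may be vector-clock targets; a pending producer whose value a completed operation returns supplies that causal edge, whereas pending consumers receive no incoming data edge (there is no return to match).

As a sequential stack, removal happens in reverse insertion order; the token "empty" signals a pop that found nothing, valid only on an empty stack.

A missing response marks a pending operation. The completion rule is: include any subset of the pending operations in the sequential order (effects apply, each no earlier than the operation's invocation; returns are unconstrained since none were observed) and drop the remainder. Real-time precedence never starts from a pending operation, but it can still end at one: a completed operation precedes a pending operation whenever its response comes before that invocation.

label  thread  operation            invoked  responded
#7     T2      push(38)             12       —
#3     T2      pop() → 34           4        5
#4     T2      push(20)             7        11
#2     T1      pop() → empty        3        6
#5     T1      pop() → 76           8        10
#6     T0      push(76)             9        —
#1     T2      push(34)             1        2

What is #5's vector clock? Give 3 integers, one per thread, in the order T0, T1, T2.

root op #1, invoked 1: fresh clock plus T2's own tick → (0, 0, 1)
root op #2, invoked 3: fresh clock plus T1's own tick → (0, 1, 0)
root op #6, invoked 9: fresh clock plus T0's own tick → (1, 0, 0)
#3 (invocation 4): componentwise max over VC(#1)=(0, 0, 1), +1 at T2, giving (0, 0, 2)
#4 (invocation 7): componentwise max over VC(#3)=(0, 0, 2), +1 at T2, giving (0, 0, 3)
#5 (invocation 8): componentwise max over VC(#2)=(0, 1, 0), VC(#6)=(1, 0, 0), +1 at T1, giving (1, 2, 0)
#7 (invocation 12): componentwise max over VC(#4)=(0, 0, 3), +1 at T2, giving (0, 0, 4)
target: VC(#5) = (1, 2, 0)

(1, 2, 0)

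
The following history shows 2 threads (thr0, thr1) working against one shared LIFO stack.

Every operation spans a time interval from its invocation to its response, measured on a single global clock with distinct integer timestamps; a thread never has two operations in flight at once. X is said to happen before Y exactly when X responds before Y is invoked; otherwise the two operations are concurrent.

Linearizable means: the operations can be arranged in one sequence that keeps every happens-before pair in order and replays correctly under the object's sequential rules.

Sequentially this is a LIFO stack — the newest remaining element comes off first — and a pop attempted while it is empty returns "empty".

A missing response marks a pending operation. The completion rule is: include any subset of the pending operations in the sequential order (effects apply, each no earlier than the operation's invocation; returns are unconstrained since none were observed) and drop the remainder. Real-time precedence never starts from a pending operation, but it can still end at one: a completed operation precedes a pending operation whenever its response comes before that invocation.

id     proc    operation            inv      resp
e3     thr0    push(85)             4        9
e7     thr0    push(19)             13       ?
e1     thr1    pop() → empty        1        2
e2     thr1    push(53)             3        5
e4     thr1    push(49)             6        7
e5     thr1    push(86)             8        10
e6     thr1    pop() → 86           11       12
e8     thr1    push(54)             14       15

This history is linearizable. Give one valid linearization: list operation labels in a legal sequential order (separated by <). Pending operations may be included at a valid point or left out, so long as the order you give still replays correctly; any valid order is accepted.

step 1: e1 pop() → empty — stack <>
step 2: e2 push(53) — stack <53>
step 3: e3 push(85) — stack <53,85>
step 4: e4 push(49) — stack <53,85,49>
step 5: e5 push(86) — stack <53,85,49,86>
step 6: e6 pop() → 86 — stack <53,85,49>
step 7: e7 push(19) (pending, included) — stack <53,85,49,19>
step 8: e8 push(54) — stack <53,85,49,19,54>

e1 < e2 < e3 < e4 < e5 < e6 < e7 < e8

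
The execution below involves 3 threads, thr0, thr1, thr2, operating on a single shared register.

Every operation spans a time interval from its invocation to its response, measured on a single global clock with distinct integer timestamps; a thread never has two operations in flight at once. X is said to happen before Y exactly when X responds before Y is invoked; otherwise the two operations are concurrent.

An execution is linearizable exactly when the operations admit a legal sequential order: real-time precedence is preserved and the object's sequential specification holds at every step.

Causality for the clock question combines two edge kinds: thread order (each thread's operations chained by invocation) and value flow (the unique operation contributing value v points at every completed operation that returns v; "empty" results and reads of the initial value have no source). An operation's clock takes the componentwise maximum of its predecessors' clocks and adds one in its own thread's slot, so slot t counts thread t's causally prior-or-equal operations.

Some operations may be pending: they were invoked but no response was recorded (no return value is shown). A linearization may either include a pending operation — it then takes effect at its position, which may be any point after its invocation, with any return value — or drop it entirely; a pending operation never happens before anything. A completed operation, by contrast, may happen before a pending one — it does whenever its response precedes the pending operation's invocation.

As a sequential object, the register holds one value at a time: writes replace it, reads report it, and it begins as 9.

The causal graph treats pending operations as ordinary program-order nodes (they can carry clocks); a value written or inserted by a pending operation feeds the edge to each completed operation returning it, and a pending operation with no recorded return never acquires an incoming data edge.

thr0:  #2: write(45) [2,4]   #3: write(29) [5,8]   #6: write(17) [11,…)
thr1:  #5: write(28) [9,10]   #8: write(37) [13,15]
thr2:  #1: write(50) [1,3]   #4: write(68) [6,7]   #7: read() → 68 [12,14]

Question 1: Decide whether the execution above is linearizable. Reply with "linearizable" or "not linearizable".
prefix check: 1..13 passes, 1..14 fails once #7's time-14 response joins
4 orders of the 6 completed register ops respect real time; none is legal
include/drop combinations of the 2 pending operations (#6, #8) were all tried; none helps
sample order #1, #2, #3, #4, #5, #7 (pending dropped) stalls at step 6 — #7 read() → 68 has no legal effect
sample order #1, #2, #4, #3, #5, #7 (pending dropped) stalls at step 6 — #7 read() → 68 has no legal effect

not linearizable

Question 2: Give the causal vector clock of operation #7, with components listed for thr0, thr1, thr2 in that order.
no predecessors for #1 (invoked 1): thr2 increments from zero → (0, 0, 1)
no predecessors for #5 (invoked 9): thr1 increments from zero → (0, 1, 0)
no predecessors for #2 (invoked 2): thr0 increments from zero → (1, 0, 0)
VC(#4, invoked at 6): max of VC(#1)=(0, 0, 1), then +1 on thread thr2 → (0, 0, 2)
VC(#8, invoked at 13): max of VC(#5)=(0, 1, 0), then +1 on thread thr1 → (0, 2, 0)
VC(#3, invoked at 5): max of VC(#2)=(1, 0, 0), then +1 on thread thr0 → (2, 0, 0)
VC(#7, invoked at 12): max of VC(#4)=(0, 0, 2), then +1 on thread thr2 → (0, 0, 3)
VC(#6, invoked at 11): max of VC(#3)=(2, 0, 0), then +1 on thread thr0 → (3, 0, 0)
target: VC(#7) = (0, 0, 3)

(0, 0, 3)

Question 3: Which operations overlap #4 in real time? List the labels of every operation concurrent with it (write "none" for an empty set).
concurrent with #4 ([6,7]): every op whose interval crosses 6..7
#1 [1,3]: before
#2 [2,4]: before
#3 [5,8]: concurrent
#5 [9,10]: after
#6 [11,…): after
#7 [12,14]: after
#8 [13,15]: after

#3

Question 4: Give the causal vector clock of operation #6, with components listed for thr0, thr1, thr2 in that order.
root op #1, invoked 1: fresh clock plus thr2's own tick → (0, 0, 1)
root op #5, invoked 9: fresh clock plus thr1's own tick → (0, 1, 0)
root op #2, invoked 2: fresh clock plus thr0's own tick → (1, 0, 0)
from VC(#1)=(0, 0, 1), #4 (invoked 6) maxes components and bumps thr2 → (0, 0, 2)
from VC(#5)=(0, 1, 0), #8 (invoked 13) maxes components and bumps thr1 → (0, 2, 0)
from VC(#2)=(1, 0, 0), #3 (invoked 5) maxes components and bumps thr0 → (2, 0, 0)
from VC(#4)=(0, 0, 2), #7 (invoked 12) maxes components and bumps thr2 → (0, 0, 3)
from VC(#3)=(2, 0, 0), #6 (invoked 11) maxes components and bumps thr0 → (3, 0, 0)
target: VC(#6) = (3, 0, 0)

(3, 0, 0)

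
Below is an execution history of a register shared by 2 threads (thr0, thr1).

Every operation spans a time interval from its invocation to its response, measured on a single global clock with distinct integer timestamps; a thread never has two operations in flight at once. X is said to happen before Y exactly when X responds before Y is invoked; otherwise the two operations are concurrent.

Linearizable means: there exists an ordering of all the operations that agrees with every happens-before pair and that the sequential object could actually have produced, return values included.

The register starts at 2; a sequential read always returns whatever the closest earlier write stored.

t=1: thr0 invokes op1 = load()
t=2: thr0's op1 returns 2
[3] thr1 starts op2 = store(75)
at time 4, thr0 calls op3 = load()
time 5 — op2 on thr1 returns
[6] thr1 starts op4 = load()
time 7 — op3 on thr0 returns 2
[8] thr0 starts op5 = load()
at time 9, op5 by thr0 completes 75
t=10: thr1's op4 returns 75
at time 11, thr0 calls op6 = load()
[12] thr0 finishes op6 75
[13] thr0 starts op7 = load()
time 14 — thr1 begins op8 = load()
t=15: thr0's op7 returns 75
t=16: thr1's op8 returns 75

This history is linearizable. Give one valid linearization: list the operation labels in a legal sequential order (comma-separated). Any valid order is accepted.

step 1: op1 load() → 2 — value 2
step 2: op3 load() → 2 — value 2
step 3: op2 store(75) — value 75
step 4: op4 load() → 75 — value 75
step 5: op5 load() → 75 — value 75
step 6: op6 load() → 75 — value 75
step 7: op7 load() → 75 — value 75
step 8: op8 load() → 75 — value 75

op1, op3, op2, op4, op5, op6, op7, op8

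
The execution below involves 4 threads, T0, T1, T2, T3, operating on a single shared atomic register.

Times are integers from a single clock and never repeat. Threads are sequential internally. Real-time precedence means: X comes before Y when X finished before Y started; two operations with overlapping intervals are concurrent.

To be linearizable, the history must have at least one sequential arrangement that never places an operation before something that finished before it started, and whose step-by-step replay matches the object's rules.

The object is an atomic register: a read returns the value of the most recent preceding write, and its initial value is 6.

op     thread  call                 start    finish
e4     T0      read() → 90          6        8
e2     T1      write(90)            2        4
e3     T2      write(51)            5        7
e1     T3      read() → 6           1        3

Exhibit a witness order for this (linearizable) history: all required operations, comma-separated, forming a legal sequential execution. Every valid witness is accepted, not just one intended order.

after step 1 (e1 read() → 6): value 6
after step 2 (e2 write(90)): value 90
after step 3 (e4 read() → 90): value 90
after step 4 (e3 write(51)): value 51

e1, e2, e4, e3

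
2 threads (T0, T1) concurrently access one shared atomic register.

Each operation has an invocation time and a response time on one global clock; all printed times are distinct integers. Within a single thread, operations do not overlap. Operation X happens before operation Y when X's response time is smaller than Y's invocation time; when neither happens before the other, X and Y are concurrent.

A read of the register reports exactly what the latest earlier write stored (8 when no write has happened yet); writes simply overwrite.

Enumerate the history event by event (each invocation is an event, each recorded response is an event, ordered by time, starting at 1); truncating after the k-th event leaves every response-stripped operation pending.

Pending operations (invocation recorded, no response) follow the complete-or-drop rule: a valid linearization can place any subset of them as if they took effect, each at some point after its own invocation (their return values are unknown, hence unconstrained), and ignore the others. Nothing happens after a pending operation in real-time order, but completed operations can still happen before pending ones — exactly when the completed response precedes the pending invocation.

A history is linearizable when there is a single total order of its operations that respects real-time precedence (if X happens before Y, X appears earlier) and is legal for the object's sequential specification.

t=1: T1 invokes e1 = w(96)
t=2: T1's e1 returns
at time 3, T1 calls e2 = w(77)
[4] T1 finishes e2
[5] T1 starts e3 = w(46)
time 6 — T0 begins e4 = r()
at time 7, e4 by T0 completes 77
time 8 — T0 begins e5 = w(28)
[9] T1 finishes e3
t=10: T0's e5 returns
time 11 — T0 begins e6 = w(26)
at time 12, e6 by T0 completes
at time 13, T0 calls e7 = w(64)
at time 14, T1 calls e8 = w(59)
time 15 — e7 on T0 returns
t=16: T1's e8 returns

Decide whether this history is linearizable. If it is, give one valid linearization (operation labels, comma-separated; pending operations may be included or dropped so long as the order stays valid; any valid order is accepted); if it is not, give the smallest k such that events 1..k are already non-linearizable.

linearizable — witness: e1, e2, e4, e3, e5, e6, e7, e8

1. e1 w(96), leaving value 96
2. e2 w(77), leaving value 77
3. e4 r() → 77, leaving value 77
4. e3 w(46), leaving value 46
5. e5 w(28), leaving value 28
6. e6 w(26), leaving value 26
7. e7 w(64), leaving value 64
8. e8 w(59), leaving value 59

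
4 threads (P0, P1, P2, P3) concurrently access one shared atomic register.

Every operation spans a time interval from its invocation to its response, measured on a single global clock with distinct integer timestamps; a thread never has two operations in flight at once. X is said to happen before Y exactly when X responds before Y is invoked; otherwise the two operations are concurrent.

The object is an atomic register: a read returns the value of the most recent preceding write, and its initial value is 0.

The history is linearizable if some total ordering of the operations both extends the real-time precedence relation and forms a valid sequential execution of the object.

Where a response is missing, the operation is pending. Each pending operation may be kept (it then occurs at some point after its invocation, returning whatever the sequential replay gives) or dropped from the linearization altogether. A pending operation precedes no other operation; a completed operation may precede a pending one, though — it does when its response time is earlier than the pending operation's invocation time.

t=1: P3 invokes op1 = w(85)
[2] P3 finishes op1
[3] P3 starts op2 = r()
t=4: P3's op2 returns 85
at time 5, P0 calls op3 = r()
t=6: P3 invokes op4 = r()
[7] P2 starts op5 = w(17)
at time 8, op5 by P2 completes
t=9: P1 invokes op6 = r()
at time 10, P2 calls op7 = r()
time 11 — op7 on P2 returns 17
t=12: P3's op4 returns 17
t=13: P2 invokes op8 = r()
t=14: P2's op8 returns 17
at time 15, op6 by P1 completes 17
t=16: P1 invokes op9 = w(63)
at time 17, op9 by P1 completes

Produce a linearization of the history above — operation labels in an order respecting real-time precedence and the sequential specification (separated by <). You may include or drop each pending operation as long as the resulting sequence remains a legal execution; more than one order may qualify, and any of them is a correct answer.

after step 1 (op1 w(85)): value 85
after step 2 (op2 r() → 85): value 85
after step 3 (op3 r() (pending, included)): value 85
after step 4 (op5 w(17)): value 17
after step 5 (op4 r() → 17): value 17
after step 6 (op6 r() → 17): value 17
after step 7 (op7 r() → 17): value 17
after step 8 (op8 r() → 17): value 17
after step 9 (op9 w(63)): value 63

op1 < op2 < op3 < op5 < op4 < op6 < op7 < op8 < op9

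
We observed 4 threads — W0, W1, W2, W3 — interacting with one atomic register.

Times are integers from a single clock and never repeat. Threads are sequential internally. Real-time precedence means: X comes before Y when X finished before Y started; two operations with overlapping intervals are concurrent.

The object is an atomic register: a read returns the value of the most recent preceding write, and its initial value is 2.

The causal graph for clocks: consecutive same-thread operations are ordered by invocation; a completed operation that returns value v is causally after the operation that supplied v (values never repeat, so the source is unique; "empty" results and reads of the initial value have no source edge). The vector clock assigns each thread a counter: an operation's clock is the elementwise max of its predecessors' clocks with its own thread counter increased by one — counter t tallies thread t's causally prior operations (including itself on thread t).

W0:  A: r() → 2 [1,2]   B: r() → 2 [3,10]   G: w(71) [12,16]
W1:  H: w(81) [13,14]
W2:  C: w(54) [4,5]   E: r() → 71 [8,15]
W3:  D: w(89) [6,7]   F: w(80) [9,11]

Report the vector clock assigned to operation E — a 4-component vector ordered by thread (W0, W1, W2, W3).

(3, 0, 2, 0)

D (invocation 6): nothing precedes it; W3's component alone gives (0, 0, 0, 1)
C (invocation 4): nothing precedes it; W2's component alone gives (0, 0, 1, 0)
H (invocation 13): nothing precedes it; W1's component alone gives (0, 1, 0, 0)
A (invocation 1): nothing precedes it; W0's component alone gives (1, 0, 0, 0)
invoked at 9, F merges VC(D)=(0, 0, 0, 1) and bumps W3's slot → (0, 0, 0, 2)
invoked at 3, B merges VC(A)=(1, 0, 0, 0) and bumps W0's slot → (2, 0, 0, 0)
invoked at 12, G merges VC(B)=(2, 0, 0, 0) and bumps W0's slot → (3, 0, 0, 0)
invoked at 8, E merges VC(C)=(0, 0, 1, 0), VC(G)=(3, 0, 0, 0) and bumps W2's slot → (3, 0, 2, 0)
target: VC(E) = (3, 0, 2, 0)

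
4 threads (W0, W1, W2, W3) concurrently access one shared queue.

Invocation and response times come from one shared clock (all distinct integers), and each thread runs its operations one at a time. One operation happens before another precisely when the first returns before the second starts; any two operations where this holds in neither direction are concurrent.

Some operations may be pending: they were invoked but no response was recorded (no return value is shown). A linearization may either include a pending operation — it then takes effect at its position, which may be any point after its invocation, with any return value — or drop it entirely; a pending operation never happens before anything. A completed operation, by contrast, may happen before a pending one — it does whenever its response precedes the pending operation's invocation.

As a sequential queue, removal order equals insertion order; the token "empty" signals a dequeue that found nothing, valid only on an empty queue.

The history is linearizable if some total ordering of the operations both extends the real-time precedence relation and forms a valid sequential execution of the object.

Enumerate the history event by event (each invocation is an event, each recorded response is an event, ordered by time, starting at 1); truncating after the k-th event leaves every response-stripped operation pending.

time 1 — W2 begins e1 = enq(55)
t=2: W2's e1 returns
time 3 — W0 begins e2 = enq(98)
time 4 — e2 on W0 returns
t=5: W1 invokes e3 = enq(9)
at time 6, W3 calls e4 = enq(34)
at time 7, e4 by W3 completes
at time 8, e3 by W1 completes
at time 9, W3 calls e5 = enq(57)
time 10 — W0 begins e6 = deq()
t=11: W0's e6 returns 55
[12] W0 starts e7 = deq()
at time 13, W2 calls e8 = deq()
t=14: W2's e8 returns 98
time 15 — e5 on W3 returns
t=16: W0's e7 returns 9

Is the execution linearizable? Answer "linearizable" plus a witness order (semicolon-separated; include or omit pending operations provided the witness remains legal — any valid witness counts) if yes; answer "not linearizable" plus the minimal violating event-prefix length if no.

linearizable — witness: e1; e2; e3; e4; e5; e6; e8; e7

1. e1 enq(55), leaving queue <55>
2. e2 enq(98), leaving queue <55,98>
3. e3 enq(9), leaving queue <55,98,9>
4. e4 enq(34), leaving queue <55,98,9,34>
5. e5 enq(57), leaving queue <55,98,9,34,57>
6. e6 deq() → 55, leaving queue <98,9,34,57>
7. e8 deq() → 98, leaving queue <9,34,57>
8. e7 deq() → 9, leaving queue <34,57>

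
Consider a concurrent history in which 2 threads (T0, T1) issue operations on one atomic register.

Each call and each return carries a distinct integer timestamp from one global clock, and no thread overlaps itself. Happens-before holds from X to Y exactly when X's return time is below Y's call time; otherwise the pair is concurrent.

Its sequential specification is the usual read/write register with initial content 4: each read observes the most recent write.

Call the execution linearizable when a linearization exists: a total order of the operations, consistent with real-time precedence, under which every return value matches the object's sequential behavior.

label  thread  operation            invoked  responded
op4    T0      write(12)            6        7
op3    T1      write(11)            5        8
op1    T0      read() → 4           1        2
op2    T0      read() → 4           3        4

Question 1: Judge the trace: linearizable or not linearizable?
a witness: op1, op2, op3, op4
1. op1 read() → 4, leaving value 4
2. op2 read() → 4, leaving value 4
3. op3 write(11), leaving value 11
4. op4 write(12), leaving value 12

linearizable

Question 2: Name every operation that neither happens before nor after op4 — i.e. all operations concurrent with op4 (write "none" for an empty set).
concurrent with op4 ([6,7]): every op whose interval crosses 6..7
op1 [1,2]: before
op2 [3,4]: before
op3 [5,8]: concurrent

op3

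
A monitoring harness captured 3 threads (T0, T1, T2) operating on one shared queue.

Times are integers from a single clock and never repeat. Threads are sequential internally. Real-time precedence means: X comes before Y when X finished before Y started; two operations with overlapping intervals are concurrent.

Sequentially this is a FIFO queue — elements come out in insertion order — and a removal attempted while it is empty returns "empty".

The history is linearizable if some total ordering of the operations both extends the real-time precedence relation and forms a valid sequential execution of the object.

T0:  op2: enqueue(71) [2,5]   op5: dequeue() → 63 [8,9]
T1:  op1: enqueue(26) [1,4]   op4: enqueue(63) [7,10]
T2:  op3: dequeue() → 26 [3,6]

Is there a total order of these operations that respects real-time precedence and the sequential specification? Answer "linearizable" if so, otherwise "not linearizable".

not linearizable

through event 8 a valid linearization exists; event 9 (op5 responding at time 9) ends that
no legal order exists: 6 real-time-consistent candidates over 4 completed queue operations, all rejected
include/drop combinations of the 1 pending operation (op4) were all tried; none helps
e.g. op1, op2, op3, op5 (pending dropped): illegal at step 4, since op5 dequeue() → 63 cannot apply there
e.g. op1, op3, op2, op5 (pending dropped): illegal at step 4, since op5 dequeue() → 63 cannot apply there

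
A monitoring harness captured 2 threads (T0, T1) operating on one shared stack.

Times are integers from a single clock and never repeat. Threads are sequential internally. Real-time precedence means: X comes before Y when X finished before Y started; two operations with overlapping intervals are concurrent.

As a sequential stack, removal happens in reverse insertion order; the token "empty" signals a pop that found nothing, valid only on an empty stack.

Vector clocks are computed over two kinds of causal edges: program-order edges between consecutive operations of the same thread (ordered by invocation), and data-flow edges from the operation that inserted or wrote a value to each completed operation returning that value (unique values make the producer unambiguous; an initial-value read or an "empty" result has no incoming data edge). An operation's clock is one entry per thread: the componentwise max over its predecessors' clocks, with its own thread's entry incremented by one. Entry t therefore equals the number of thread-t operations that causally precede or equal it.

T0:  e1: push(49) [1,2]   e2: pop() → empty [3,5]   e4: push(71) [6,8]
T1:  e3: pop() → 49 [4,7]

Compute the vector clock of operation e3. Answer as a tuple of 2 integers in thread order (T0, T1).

root op e1, invoked 1: fresh clock plus T0's own tick → (1, 0)
e3 (invocation 4): componentwise max over VC(e1)=(1, 0), +1 at T1, giving (1, 1)
e2 (invocation 3): componentwise max over VC(e1)=(1, 0), +1 at T0, giving (2, 0)
e4 (invocation 6): componentwise max over VC(e2)=(2, 0), +1 at T0, giving (3, 0)
target: VC(e3) = (1, 1)

(1, 1)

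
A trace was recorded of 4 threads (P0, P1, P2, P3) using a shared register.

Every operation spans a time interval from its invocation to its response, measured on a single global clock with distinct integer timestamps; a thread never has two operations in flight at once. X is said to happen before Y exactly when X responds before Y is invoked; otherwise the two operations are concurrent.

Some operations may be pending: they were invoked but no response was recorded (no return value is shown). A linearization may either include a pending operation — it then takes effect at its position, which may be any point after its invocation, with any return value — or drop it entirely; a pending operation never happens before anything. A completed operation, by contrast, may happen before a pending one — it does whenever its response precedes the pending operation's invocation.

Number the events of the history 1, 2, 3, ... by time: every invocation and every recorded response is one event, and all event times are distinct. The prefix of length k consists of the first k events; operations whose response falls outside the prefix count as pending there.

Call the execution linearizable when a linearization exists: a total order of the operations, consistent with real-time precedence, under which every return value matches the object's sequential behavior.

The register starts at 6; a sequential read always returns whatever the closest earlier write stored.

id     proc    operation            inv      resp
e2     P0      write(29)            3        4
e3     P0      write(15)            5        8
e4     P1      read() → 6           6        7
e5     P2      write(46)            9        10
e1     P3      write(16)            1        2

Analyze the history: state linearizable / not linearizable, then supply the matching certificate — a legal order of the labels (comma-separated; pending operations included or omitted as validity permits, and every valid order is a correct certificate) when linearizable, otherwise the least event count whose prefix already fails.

not linearizable — minimal violating prefix: 7 events

the violation lands at event 7, e4's response at time 7: events 1..6 linearize, events 1..7 do not
one real-time candidate order over the 3 completed operations — the register replay rejects it
completion choices over the 1 pending operation (e3) were checked; none helps
one such order, e1, e2, e4 (pending dropped), breaks at step 3 where e4 read() → 6 is illegal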